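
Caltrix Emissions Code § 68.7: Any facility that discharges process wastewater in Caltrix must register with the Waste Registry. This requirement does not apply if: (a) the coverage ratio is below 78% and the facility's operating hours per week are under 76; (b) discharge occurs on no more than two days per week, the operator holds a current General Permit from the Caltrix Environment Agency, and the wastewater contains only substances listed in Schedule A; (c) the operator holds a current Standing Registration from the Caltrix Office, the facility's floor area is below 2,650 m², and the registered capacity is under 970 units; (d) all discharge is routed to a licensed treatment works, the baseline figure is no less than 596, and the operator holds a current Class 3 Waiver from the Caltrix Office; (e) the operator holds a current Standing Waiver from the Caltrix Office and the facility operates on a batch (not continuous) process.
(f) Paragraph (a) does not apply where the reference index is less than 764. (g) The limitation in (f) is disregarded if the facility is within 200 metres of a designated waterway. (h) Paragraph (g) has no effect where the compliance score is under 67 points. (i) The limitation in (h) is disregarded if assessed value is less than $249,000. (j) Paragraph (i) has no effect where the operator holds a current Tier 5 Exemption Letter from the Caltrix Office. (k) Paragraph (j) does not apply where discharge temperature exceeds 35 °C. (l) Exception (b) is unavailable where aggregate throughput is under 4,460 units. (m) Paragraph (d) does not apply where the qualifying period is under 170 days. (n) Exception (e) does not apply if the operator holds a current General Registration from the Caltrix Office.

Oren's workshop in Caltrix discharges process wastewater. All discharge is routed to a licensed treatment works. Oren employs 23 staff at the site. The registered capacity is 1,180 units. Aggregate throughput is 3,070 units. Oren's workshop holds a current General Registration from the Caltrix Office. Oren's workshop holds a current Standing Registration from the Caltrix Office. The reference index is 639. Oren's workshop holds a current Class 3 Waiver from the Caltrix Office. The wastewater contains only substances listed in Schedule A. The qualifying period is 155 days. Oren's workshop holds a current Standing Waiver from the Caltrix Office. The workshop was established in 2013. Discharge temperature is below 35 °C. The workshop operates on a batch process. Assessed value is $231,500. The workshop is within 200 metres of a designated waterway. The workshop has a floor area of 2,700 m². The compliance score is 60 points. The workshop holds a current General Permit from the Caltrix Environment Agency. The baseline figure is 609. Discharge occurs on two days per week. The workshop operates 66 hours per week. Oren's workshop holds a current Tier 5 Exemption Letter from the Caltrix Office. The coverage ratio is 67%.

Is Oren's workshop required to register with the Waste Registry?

Exception (a)'s conditions are all satisfied: the coverage ratio is 67%, below the 78% limit; the facility's operating hours per week are 66, under the 76 limit. Turning to paragraphs (f)–(k): (f) is engaged — the reference index is 639, less than the 764 limit. (g) would limit (f) — the workshop is within 200 m of a designated waterway — but (h) sets (g) aside: (h) operates against (g): the compliance score is 60 points, under the 67 points limit. (i) would limit (h) — assessed value is $231,500, less than the $249,000 limit — but (j) sets (i) aside: (j) operates against (i): a current Tier 5 Exemption Letter is held. (k) is not engaged (discharge temperature is below 35 °C), so (j) stands. So (a) is unavailable.
Exception (b) is satisfied on its face — discharge occurs on no more than two days per week; a current General Permit is held; the wastewater is Schedule-A-only. However, paragraph (l) must be considered: (l) is triggered — aggregate throughput is 3,070 units, under the 4,460 units limit. So (b) is unavailable.
Exception (c) fails — the facility's floor area is 2,700 m², not below 2,650 m².
Exception (d): discharge is routed to a licensed treatment works; the baseline figure is 609, meeting the 596 threshold; a current Class 3 Waiver is held — every condition holds. However, paragraph (m) must be considered: (m) operates against (d): the qualifying period is 155 days, under the 170 days limit. (d) is therefore removed.
Exception (e)'s conditions are all satisfied: a current Standing Waiver is held; the facility operates on a batch process. Turning to paragraph (n): (n) operates against (e): a current General Registration is held. Exception (e) does not apply.
No exception applies. The general rule governs.

Yes — Oren's workshop must register with the Waste Registry.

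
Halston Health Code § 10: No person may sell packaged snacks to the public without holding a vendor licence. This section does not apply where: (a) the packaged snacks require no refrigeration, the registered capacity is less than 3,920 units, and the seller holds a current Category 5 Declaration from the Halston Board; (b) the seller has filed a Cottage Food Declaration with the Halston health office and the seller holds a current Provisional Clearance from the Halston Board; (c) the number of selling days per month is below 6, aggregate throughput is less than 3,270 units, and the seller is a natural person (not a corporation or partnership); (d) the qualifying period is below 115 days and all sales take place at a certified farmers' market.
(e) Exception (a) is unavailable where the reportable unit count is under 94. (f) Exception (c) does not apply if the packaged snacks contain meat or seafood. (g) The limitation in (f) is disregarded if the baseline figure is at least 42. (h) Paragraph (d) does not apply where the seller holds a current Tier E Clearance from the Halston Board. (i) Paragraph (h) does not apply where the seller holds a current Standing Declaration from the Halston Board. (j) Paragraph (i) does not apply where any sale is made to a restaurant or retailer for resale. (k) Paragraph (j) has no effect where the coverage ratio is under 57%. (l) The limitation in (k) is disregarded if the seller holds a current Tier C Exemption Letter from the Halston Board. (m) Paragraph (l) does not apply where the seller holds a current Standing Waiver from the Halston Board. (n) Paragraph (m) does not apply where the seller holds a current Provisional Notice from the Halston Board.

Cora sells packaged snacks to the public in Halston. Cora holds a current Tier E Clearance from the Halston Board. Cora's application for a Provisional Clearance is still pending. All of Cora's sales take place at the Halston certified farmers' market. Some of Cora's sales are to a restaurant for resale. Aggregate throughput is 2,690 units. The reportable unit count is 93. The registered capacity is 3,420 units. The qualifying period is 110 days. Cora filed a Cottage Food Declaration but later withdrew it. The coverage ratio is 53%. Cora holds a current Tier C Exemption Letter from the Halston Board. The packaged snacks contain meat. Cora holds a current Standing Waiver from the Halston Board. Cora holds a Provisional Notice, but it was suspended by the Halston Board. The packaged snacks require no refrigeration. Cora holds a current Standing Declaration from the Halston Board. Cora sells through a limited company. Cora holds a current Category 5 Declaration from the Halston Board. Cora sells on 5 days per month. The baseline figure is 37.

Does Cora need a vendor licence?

All of (a)'s requirements are met (the packaged snacks are shelf-stable; the registered capacity is 3,420 units, less than the 3,920 units limit; a current Category 5 Declaration is held). But: (e) operates against (a): the reportable unit count is 93, under the 94 limit. So (a) is unavailable.
Exception (b) requires that the seller has filed a Cottage Food Declaration with the Halston health office; but the Cottage Food Declaration was withdrawn, so (b) is unavailable.
Exception (c) requires that the seller is a natural person (not a corporation or partnership); but the seller operates through a limited company, so (c) is unavailable.
All of (d)'s requirements are met (the qualifying period is 110 days, below the 115 days limit; all sales are at a certified farmers' market). Under paragraphs (h)–(n): (h) applies (a current Tier E Clearance is held), but yields to (i): (i) is engaged — a current Standing Declaration is held. (j) would limit (i) — some sales are to a restaurant for resale — but (k) sets (j) aside: (k) operates against (j): the coverage ratio is 53%, under the 57% limit. (l) is engaged (a current Tier C Exemption Letter is held), but is displaced by (m): (m) is engaged — a current Standing Waiver is held. (n), which would lift (m), is not engaged — there is no Provisional Notice in force. Exception (d) stands.

No — exception (d) applies; Cora is not required to hold a vendor licence.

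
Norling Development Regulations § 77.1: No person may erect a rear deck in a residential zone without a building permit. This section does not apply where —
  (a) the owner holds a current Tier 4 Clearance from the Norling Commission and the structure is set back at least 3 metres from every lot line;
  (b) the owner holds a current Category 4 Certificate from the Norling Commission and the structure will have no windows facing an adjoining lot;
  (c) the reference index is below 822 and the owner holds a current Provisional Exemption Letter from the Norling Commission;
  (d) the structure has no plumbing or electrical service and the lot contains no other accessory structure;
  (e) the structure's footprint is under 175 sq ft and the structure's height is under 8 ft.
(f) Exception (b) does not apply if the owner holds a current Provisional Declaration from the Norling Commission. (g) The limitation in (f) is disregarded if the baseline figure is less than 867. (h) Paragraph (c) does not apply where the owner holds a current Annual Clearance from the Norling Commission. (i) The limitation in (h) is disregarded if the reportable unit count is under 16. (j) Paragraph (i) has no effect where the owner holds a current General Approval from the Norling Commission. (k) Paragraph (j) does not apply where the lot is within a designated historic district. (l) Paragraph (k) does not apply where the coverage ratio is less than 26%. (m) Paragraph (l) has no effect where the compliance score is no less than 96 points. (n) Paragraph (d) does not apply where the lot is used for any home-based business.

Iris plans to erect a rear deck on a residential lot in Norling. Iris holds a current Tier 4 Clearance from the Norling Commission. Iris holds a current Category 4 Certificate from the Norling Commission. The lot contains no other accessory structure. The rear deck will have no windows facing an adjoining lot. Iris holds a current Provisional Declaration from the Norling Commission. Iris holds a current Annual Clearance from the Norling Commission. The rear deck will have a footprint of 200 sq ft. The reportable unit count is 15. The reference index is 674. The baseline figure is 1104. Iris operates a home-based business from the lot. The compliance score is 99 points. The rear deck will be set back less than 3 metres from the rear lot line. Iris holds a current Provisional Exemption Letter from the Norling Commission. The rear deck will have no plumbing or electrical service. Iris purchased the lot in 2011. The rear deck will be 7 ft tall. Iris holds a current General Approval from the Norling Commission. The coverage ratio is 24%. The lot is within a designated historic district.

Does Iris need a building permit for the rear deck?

Exception (a) fails — the rear setback is under 3 m.
All of (b)'s requirements are met (a current Category 4 Certificate is held; no windows face an adjoining lot). However, paragraphs (f)–(g) must be considered: (f) operates against (b): a current Provisional Declaration is held. (g) is not engaged (the baseline figure is 1,104, not less than 867), so (f) stands. (b) is therefore removed.
Exception (c): the reference index is 674, below the 822 limit; a current Provisional Exemption Letter is held — every condition holds. Considering the limiting provisions: (h) applies (a current Annual Clearance is held), but is displaced by (i): (i) operates against (h): the reportable unit count is 15, under the 16 limit. (j) is engaged (a current General Approval is held), but is itself disapplied by (k): (k) operates against (j): the lot is in a historic district. (l) is engaged (the coverage ratio is 24%, less than the 26% limit), but is set aside by (m): (m) operates — the compliance score is 99 points, meeting the 96 points threshold. Exception (c) stands.
Exception (d) is satisfied on its face — there is no plumbing or electrical service; the lot has no other accessory structure. Turning to paragraph (n): (n) applies — a home-based business operates on the lot. So (d) is unavailable.
Exception (e) does not apply: the structure's footprint is 200 sq ft, not under 175 sq ft.

No — exception (c) applies; Iris does not need a building permit.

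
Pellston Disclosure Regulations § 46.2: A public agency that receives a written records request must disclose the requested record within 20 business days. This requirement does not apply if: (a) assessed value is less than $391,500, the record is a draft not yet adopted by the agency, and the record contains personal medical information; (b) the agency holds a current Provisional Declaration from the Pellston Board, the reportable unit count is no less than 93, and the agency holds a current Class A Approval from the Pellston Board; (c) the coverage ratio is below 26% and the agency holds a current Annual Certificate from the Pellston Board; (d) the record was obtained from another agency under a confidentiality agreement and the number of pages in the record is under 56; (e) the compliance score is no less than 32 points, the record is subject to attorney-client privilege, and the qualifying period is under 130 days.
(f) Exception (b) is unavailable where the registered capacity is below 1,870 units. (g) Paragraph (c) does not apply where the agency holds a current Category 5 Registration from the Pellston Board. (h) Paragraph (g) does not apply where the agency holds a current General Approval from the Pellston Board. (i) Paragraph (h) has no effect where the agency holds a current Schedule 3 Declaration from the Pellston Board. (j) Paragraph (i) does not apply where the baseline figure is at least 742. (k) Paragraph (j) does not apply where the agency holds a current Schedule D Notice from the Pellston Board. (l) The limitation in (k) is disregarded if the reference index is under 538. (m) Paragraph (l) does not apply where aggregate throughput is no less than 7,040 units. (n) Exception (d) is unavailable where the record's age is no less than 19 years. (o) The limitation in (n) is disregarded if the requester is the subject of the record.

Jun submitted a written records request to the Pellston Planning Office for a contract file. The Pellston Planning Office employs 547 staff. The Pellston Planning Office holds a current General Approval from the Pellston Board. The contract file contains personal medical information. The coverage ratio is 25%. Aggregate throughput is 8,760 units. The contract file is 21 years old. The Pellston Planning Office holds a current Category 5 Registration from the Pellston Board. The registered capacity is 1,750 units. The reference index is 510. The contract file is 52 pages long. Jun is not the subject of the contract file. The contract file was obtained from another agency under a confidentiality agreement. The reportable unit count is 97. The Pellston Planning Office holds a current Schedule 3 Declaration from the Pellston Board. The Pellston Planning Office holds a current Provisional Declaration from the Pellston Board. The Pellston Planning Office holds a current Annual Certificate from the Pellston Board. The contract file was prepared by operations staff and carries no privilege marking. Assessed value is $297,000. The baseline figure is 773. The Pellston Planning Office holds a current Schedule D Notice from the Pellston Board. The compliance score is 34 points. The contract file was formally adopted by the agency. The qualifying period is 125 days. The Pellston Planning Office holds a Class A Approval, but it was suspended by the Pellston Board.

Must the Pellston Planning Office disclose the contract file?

Exception (a) requires that the record is a draft not yet adopted by the agency; but the contract file has been formally adopted, so (a) is unavailable.
Exception (b) fails — the Class A Approval is not current.
All of (c)'s requirements are met (the coverage ratio is 25%, below the 26% limit; a current Annual Certificate is held). However, paragraphs (g)–(m) must be considered: (g) operates against (c): a current Category 5 Registration is held. (h) would limit (g) — a current General Approval is held — but (i) sets (h) aside: (i) operates against (h): a current Schedule 3 Declaration is held. (j) would limit (i) — the baseline figure is 773, meeting the 742 threshold — but (k) sets (j) aside: (k) operates against (j): a current Schedule D Notice is held. (l) would limit (k) — the reference index is 510, under the 538 limit — but (m) sets (l) aside: (m) operates against (l): aggregate throughput is 8,760 units, meeting the 7,040 units threshold. Exception (c) does not apply.
Exception (d): the contract file was obtained under a confidentiality agreement; the number of pages in the record is 52, under the 56 limit — every condition holds. But: (n) is engaged — the record's age is 21 years, meeting the 19 years threshold. (o), which would lift (n), is not triggered — Jun is not the subject of the contract file. (d) is therefore removed.
Exception (e) fails — the contract file carries no privilege marking.
None of the exceptions is available; § 46.2 applies in full.

Yes — the Pellston Planning Office must disclose the contract file.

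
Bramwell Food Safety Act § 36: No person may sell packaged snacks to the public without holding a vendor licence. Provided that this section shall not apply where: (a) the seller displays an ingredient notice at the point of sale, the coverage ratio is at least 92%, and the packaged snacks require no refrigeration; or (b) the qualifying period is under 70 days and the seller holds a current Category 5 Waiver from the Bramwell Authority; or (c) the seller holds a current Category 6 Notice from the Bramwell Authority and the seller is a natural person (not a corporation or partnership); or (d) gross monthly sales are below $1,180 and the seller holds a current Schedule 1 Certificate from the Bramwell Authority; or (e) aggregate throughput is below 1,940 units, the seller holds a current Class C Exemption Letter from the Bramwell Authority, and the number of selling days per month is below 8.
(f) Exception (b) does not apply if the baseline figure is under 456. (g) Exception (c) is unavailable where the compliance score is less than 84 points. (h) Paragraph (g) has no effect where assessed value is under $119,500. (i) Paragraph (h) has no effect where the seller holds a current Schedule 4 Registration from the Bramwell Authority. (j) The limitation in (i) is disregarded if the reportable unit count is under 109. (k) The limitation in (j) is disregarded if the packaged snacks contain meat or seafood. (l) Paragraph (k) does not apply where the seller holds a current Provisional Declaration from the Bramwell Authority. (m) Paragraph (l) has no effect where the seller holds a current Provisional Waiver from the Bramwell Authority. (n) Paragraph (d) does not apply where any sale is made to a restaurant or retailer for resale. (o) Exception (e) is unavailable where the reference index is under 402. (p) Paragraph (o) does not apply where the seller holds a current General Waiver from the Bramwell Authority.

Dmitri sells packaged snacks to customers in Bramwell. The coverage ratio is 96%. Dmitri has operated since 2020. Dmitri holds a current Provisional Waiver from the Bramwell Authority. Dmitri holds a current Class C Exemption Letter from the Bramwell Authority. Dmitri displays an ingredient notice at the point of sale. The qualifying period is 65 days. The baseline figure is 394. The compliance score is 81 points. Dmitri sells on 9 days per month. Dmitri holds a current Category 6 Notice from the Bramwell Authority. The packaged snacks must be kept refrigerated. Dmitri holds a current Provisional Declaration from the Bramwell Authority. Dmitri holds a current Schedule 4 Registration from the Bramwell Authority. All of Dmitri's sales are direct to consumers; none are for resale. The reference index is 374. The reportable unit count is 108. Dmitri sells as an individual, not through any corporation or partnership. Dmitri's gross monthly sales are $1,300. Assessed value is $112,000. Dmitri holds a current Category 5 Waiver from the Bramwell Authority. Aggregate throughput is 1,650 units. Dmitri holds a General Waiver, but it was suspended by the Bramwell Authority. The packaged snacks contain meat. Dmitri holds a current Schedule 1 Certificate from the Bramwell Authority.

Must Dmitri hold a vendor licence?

Exception (a) fails — the packaged snacks require refrigeration.
All of (b)'s requirements are met (the qualifying period is 65 days, under the 70 days limit; a current Category 5 Waiver is held). Turning to paragraph (f): (f) applies — the baseline figure is 394, under the 456 limit. (b) is therefore removed.
All of (c)'s requirements are met (a current Category 6 Notice is held; the seller is a natural person). But: (g) applies — the compliance score is 81 points, less than the 84 points limit. (h) is engaged (assessed value is $112,000, under the $119,500 limit), but is set aside by (i): (i) is triggered — a current Schedule 4 Registration is held. (j) would limit (i) — the reportable unit count is 108, under the 109 limit — but (k) sets (j) aside: (k) operates against (j): the packaged snacks contain meat. (l) operates (a current Provisional Declaration is held), but is itself disapplied by (m): (m) operates — a current Provisional Waiver is held. Exception (c) does not apply.
Exception (d) does not apply: gross monthly sales are $1,300, not below $1,180.
Exception (e) fails — the number of selling days per month is 9, not below 8.
No exception displaces § 36.

Yes — Dmitri must hold a vendor licence.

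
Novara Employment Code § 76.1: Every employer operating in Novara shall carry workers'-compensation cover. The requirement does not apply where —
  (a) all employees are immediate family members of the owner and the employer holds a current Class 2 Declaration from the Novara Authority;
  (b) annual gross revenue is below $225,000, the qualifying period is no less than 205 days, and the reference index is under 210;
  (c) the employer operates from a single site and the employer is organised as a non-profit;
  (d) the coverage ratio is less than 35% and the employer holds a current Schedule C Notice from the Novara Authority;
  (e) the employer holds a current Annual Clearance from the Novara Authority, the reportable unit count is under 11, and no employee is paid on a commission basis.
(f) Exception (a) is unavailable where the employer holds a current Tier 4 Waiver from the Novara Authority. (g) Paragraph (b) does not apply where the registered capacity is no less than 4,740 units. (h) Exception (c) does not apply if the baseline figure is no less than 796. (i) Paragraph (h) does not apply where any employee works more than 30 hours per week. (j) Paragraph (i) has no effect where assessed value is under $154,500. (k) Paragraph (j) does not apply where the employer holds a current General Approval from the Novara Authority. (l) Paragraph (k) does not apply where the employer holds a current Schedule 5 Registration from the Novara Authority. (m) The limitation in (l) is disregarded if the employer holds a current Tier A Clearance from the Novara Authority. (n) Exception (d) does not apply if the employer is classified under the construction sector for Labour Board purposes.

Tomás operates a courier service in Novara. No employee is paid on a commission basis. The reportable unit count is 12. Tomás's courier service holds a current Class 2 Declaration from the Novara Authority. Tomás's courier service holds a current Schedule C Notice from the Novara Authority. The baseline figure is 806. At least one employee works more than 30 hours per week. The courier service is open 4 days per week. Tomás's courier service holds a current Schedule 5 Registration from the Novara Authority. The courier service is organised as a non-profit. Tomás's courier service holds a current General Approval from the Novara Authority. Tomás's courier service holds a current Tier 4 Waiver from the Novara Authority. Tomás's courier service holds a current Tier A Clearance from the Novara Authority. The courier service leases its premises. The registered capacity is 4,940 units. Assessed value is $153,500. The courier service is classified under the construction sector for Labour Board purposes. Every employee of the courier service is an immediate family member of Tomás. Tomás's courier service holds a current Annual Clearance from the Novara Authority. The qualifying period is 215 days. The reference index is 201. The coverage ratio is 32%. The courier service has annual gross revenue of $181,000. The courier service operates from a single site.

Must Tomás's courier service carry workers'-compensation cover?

All of (a)'s requirements are met (every employee is an immediate family member; a current Class 2 Declaration is held). But: (f) operates against (a): a current Tier 4 Waiver is held. (a) is therefore removed.
Exception (b): annual gross revenue is $181,000, below the $225,000 limit; the qualifying period is 215 days, meeting the 205 days threshold; the reference index is 201, under the 210 limit — every condition holds. But applying paragraph (g): (g) operates — the registered capacity is 4,940 units, meeting the 4,740 units threshold. So (b) is unavailable.
Exception (c) is satisfied on its face — the employer operates from a single site; the employer is a non-profit. As to paragraphs (h)–(m): (h) operates (the baseline figure is 806, meeting the 796 threshold), but is overridden by (i): (i) operates against (h): at least one employee exceeds 30 hours/week. (j) would limit (i) — assessed value is $153,500, under the $154,500 limit — but (k) sets (j) aside: (k) is triggered — a current General Approval is held. (l) would limit (k) — a current Schedule 5 Registration is held — but (m) sets (l) aside: (m) operates against (l): a current Tier A Clearance is held. (c) remains available.
Exception (d)'s conditions are all satisfied: the coverage ratio is 32%, less than the 35% limit; a current Schedule C Notice is held. But applying paragraph (n): (n) applies — the courier service is classified under the construction sector. Exception (d) does not apply.
Exception (e) requires that the reportable unit count is under 11; but the reportable unit count is 12, not under 11, so (e) is unavailable.

No — exception (c) applies; Tomás's courier service is not required to carry workers'-compensation cover.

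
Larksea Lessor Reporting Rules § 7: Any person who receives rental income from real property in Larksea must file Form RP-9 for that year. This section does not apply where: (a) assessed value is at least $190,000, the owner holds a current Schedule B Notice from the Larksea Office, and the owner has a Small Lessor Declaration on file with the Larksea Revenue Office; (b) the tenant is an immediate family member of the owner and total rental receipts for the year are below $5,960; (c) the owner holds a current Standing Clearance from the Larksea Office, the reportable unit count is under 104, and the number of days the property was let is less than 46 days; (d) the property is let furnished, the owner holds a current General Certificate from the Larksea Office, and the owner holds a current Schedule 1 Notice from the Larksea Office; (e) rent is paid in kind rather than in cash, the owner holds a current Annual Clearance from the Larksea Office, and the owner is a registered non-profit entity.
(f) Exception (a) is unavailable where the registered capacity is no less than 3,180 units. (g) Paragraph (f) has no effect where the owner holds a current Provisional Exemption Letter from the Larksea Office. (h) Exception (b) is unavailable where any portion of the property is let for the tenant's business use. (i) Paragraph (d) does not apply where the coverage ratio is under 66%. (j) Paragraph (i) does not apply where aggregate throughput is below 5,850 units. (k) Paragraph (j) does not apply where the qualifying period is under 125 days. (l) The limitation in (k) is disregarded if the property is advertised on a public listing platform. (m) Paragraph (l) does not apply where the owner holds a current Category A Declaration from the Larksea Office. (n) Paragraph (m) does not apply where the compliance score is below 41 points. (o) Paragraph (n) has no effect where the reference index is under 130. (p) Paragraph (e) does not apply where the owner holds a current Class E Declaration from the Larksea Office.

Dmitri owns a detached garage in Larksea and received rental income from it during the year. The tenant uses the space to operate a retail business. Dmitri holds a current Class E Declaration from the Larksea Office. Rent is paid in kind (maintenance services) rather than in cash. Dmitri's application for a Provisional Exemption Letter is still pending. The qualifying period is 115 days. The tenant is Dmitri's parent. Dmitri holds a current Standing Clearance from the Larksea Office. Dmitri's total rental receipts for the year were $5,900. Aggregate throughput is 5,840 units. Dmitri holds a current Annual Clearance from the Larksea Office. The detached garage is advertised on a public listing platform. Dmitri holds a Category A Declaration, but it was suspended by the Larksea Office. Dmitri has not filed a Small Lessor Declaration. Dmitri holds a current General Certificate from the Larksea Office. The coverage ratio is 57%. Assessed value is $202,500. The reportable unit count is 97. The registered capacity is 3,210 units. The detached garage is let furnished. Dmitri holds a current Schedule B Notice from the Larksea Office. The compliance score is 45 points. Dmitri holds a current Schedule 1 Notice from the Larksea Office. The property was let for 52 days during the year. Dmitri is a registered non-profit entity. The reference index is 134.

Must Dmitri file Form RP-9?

No — exception (d) applies; Dmitri is not required to file Form RP-9.

Exception (a) fails — no Small Lessor Declaration is on file.
Exception (b): the tenant is an immediate family member; total rental receipts for the year are $5,900, below the $5,960 limit — every condition holds. Turning to paragraph (h): (h) operates against (b): the space is let for business use. Exception (b) does not apply.
Exception (c) fails — the number of days the property was let is 52 days, not less than 46 days.
Exception (d) is satisfied on its face — the property is let furnished; a current General Certificate is held; a current Schedule 1 Notice is held. Applying paragraphs (i)–(o): (i) operates (the coverage ratio is 57%, under the 66% limit), but is overridden by (j): (j) operates against (i): aggregate throughput is 5,840 units, below the 5,850 units limit. (k) is engaged (the qualifying period is 115 days, under the 125 days limit), but is overridden by (l): (l) operates against (k): the property is publicly advertised. (m), which would lift (l), is inapplicable — the Category A Declaration is not current. Exception (d) stands.
All of (e)'s requirements are met (rent is paid in kind; a current Annual Clearance is held; Dmitri is a registered non-profit). Turning to paragraph (p): (p) operates against (e): a current Class E Declaration is held. So (e) is unavailable.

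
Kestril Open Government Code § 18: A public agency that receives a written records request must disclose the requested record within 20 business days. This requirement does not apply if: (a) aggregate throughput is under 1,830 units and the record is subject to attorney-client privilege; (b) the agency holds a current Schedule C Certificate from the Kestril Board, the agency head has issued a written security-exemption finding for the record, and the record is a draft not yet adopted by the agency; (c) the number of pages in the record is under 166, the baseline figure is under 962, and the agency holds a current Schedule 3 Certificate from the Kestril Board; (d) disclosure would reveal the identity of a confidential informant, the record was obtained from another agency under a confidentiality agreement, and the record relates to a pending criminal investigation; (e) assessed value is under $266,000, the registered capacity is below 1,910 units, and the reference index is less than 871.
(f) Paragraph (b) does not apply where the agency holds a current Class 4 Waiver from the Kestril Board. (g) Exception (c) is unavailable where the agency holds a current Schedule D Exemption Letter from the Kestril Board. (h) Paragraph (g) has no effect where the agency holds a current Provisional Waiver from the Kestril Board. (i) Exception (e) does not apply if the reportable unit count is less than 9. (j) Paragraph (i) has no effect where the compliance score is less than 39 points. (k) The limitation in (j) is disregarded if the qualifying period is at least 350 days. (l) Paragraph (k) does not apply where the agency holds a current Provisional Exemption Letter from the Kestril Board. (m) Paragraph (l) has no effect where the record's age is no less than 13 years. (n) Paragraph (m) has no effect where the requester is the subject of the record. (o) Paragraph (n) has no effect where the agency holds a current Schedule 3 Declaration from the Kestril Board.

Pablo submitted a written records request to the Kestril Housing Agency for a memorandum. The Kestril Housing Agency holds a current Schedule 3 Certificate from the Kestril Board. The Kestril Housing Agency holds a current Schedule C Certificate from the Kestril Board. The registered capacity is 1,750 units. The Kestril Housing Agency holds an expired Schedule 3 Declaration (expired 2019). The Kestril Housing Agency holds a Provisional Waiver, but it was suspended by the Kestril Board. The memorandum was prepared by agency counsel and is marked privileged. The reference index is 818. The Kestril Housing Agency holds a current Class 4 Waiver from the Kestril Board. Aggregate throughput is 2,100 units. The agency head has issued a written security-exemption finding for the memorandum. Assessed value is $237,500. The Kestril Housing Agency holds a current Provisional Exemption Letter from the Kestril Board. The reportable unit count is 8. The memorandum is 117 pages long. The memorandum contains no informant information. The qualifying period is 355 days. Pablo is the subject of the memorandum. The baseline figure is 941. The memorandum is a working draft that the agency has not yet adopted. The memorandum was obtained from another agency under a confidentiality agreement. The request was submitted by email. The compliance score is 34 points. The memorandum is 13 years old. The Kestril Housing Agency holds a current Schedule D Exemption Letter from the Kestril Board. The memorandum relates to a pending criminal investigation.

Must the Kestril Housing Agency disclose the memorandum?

No — exception (e) applies; the Kestril Housing Agency is not required to disclose the memorandum.

Exception (a) requires that aggregate throughput is under 1,830 units; but aggregate throughput is 2,100 units, not under 1,830 units, so (a) is unavailable.
Exception (b): a current Schedule C Certificate is held; a written security-exemption finding has been issued; the memorandum is an unadopted draft — every condition holds. But: (f) operates against (b): a current Class 4 Waiver is held. Exception (b) does not apply.
Exception (c) is satisfied on its face — the number of pages in the record is 117, under the 166 limit; the baseline figure is 941, under the 962 limit; a current Schedule 3 Certificate is held. However, paragraphs (g)–(h) must be considered: (g) operates against (c): a current Schedule D Exemption Letter is held. (h) is not engaged (there is no Provisional Waiver in force), so (g) stands. (c) is therefore removed.
Exception (d) fails — the memorandum contains no informant information.
Exception (e)'s conditions are all satisfied: assessed value is $237,500, under the $266,000 limit; the registered capacity is 1,750 units, below the 1,910 units limit; the reference index is 818, less than the 871 limit. Under paragraphs (i)–(o): (i) is triggered (the reportable unit count is 8, less than the 9 limit), but is displaced by (j): (j) applies — the compliance score is 34 points, less than the 39 points limit. (k) would limit (j) — the qualifying period is 355 days, meeting the 350 days threshold — but (l) sets (k) aside: (l) operates against (k): a current Provisional Exemption Letter is held. (m) is engaged (the record's age is 13 years, meeting the 13 years threshold), but is displaced by (n): (n) is triggered — Pablo is the subject of the memorandum. (o) is not engaged (the Schedule 3 Declaration is not current), so (n) stands. So (e) applies.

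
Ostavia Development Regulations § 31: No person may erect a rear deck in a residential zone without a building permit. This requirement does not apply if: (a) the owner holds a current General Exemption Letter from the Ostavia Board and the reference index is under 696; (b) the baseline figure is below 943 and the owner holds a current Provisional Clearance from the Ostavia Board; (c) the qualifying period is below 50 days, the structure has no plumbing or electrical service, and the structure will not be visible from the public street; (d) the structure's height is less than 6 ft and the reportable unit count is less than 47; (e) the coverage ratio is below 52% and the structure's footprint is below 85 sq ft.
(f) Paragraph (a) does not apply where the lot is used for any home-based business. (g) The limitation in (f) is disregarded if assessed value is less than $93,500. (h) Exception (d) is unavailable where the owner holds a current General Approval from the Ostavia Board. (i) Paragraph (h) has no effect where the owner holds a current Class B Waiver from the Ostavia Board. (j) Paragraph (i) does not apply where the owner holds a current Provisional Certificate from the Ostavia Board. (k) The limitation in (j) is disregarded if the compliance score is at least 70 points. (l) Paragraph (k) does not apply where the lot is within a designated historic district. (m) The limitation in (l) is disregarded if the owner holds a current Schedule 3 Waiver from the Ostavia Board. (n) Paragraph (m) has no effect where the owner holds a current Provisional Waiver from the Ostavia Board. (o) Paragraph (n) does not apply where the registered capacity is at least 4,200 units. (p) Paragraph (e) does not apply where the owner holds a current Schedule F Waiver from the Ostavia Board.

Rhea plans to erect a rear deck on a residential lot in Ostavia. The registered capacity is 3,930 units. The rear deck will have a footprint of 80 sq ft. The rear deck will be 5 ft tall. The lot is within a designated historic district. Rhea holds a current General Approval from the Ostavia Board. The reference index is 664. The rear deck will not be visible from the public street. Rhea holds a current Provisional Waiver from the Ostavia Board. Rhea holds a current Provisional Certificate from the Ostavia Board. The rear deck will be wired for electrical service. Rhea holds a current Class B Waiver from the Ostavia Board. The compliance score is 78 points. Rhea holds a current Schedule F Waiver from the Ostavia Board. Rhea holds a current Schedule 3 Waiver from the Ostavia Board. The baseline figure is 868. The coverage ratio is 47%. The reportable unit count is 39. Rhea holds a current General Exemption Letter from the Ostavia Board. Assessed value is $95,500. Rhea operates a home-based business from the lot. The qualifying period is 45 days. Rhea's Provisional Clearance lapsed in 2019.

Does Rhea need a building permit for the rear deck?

Exception (a) is satisfied on its face — a current General Exemption Letter is held; the reference index is 664, under the 696 limit. Turning to paragraphs (f)–(g): (f) operates against (a): a home-based business operates on the lot. (g), which would lift (f), does not operate here — assessed value is $95,500, not less than $93,500. So (a) is unavailable.
Exception (b) fails — no current Provisional Clearance is held.
Exception (c) requires that the structure has no plumbing or electrical service; but electrical service is planned, so (c) is unavailable.
Exception (d): the structure's height is 5 ft, less than the 6 ft limit; the reportable unit count is 39, less than the 47 limit — every condition holds. But: (h) operates against (d): a current General Approval is held. (i) would limit (h) — a current Class B Waiver is held — but (j) sets (i) aside: (j) applies — a current Provisional Certificate is held. (k) applies (the compliance score is 78 points, meeting the 70 points threshold), but is overridden by (l): (l) operates — the lot is in a historic district. (m) is engaged (a current Schedule 3 Waiver is held), but is itself disapplied by (n): (n) operates — a current Provisional Waiver is held. (o) does not operate here (the registered capacity is 3,930 units, short of 4,200 units), so (n) stands. So (d) is unavailable.
Exception (e) is satisfied on its face — the coverage ratio is 47%, below the 52% limit; the structure's footprint is 80 sq ft, below the 85 sq ft limit. But: (p) operates against (e): a current Schedule F Waiver is held. (e) is therefore removed.
No exception displaces § 31.

Yes — Rhea must obtain a building permit.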